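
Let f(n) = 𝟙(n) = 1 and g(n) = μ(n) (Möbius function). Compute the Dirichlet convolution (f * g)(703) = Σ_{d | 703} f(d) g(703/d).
(𝟙 * μ)(703) = 0

Divisors of 703: [1, 19, 37, 703]. For each d | 703:
  d = 1: 𝟙(1) · μ(703/1) = 1 · 1 = 1
  d = 19: 𝟙(19) · μ(703/19) = 1 · -1 = -1
  d = 37: 𝟙(37) · μ(703/37) = 1 · -1 = -1
  d = 703: 𝟙(703) · μ(703/703) = 1 · 1 = 1
Summing: (𝟙 * μ)(703) = 1 + -1 + -1 + 1 = 0.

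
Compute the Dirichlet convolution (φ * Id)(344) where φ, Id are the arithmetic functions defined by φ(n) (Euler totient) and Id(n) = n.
(φ * Id)(344) = 1700

Divisors of 344: [1, 2, 4, 8, 43, 86, 172, 344]. For each d | 344:
  d = 1: φ(1) · Id(344/1) = 1 · 344 = 344
  d = 2: φ(2) · Id(344/2) = 1 · 172 = 172
  d = 4: φ(4) · Id(344/4) = 2 · 86 = 172
  d = 8: φ(8) · Id(344/8) = 4 · 43 = 172
  d = 43: φ(43) · Id(344/43) = 42 · 8 = 336
  d = 86: φ(86) · Id(344/86) = 42 · 4 = 168
  d = 172: φ(172) · Id(344/172) = 84 · 2 = 168
  d = 344: φ(344) · Id(344/344) = 168 · 1 = 168
Summing: (φ * Id)(344) = 344 + 172 + 172 + 172 + 336 + 168 + 168 + 168 = 1700.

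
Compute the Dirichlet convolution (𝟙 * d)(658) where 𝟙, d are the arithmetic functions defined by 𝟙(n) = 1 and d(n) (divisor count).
(𝟙 * d)(658) = 27

Divisors of 658: [1, 2, 7, 14, 47, 94, 329, 658]. For each d | 658:
  d = 1: 𝟙(1) · d(658/1) = 1 · 8 = 8
  d = 2: 𝟙(2) · d(658/2) = 1 · 4 = 4
  d = 7: 𝟙(7) · d(658/7) = 1 · 4 = 4
  d = 14: 𝟙(14) · d(658/14) = 1 · 2 = 2
  d = 47: 𝟙(47) · d(658/47) = 1 · 4 = 4
  d = 94: 𝟙(94) · d(658/94) = 1 · 2 = 2
  d = 329: 𝟙(329) · d(658/329) = 1 · 2 = 2
  d = 658: 𝟙(658) · d(658/658) = 1 · 1 = 1
Summing: (𝟙 * d)(658) = 8 + 4 + 4 + 2 + 4 + 2 + 2 + 1 = 27.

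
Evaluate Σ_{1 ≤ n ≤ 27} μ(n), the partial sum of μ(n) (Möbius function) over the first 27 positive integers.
Σ_{n ≤ 27} μ(n) = -1

Compute μ(n) for each 1 ≤ n ≤ 27: μ(1) = 1, μ(2) = -1, μ(3) = -1, μ(4) = 0, μ(5) = -1, μ(6) = 1, μ(7) = -1, μ(8) = 0, μ(9) = 0, μ(10) = 1, μ(11) = -1, μ(12) = 0, μ(13) = -1, μ(14) = 1, μ(15) = 1, μ(16) = 0, μ(17) = -1, μ(18) = 0, μ(19) = -1, μ(20) = 0, μ(21) = 1, μ(22) = 1, μ(23) = -1, μ(24) = 0, μ(25) = 0, μ(26) = 1, μ(27) = 0. Summing all 27 values: -1. (Mertens function M(x) = Σ_{n ≤ x} μ(n); on average M(x) should be small (PNT ⟺ M(x) = o(x)).)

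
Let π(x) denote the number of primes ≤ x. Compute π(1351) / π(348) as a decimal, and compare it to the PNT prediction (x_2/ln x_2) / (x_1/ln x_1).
π(1351)/π(348) = 217/69 ≈ 3.1449;  PNT prediction ≈ 3.1517.

π(348) = 69 and π(1351) = 217, so π(1351)/π(348) ≈ 3.1449. The PNT-predicted ratio is (1351/ln(1351)) / (348/ln(348)) ≈ 3.1517. The two agree to within a few percent, as expected.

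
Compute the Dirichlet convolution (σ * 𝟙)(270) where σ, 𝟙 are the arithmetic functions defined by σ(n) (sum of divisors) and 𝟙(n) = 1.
(σ * 𝟙)(270) = 1624

Divisors of 270: [1, 2, 3, 5, 6, 9, 10, 15, 18, 27, 30, 45, 54, 90, 135, 270]. For each d | 270:
  d = 1: σ(1) · 𝟙(270/1) = 1 · 1 = 1
  d = 2: σ(2) · 𝟙(270/2) = 3 · 1 = 3
  d = 3: σ(3) · 𝟙(270/3) = 4 · 1 = 4
  d = 5: σ(5) · 𝟙(270/5) = 6 · 1 = 6
  d = 6: σ(6) · 𝟙(270/6) = 12 · 1 = 12
  d = 9: σ(9) · 𝟙(270/9) = 13 · 1 = 13
  d = 10: σ(10) · 𝟙(270/10) = 18 · 1 = 18
  d = 15: σ(15) · 𝟙(270/15) = 24 · 1 = 24
  d = 18: σ(18) · 𝟙(270/18) = 39 · 1 = 39
  d = 27: σ(27) · 𝟙(270/27) = 40 · 1 = 40
  d = 30: σ(30) · 𝟙(270/30) = 72 · 1 = 72
  d = 45: σ(45) · 𝟙(270/45) = 78 · 1 = 78
  d = 54: σ(54) · 𝟙(270/54) = 120 · 1 = 120
  d = 90: σ(90) · 𝟙(270/90) = 234 · 1 = 234
  d = 135: σ(135) · 𝟙(270/135) = 240 · 1 = 240
  d = 270: σ(270) · 𝟙(270/270) = 720 · 1 = 720
Summing: (σ * 𝟙)(270) = 1 + 3 + 4 + 6 + 12 + 13 + 18 + 24 + 39 + 40 + 72 + 78 + 120 + 234 + 240 + 720 = 1624.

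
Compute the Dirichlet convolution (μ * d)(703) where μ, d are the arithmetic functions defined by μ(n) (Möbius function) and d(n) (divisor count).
(μ * d)(703) = 1

Divisors of 703: [1, 19, 37, 703]. For each d | 703:
  d = 1: μ(1) · d(703/1) = 1 · 4 = 4
  d = 19: μ(19) · d(703/19) = -1 · 2 = -2
  d = 37: μ(37) · d(703/37) = -1 · 2 = -2
  d = 703: μ(703) · d(703/703) = 1 · 1 = 1
Summing: (μ * d)(703) = 4 + -2 + -2 + 1 = 1.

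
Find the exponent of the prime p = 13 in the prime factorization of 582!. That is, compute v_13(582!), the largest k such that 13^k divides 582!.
v_13(582!) = 47

Legendre's formula: v_p(n!) = Σ_{k ≥ 1} ⌊n / p^k⌋. For p = 13, n = 582, the terms are:
  ⌊582/13^1⌋ = ⌊582/13⌋ = 44
  ⌊582/13^2⌋ = ⌊582/169⌋ = 3
(the next term ⌊582/13^3⌋ = 0, terminating the sum). Summing: v_13(582!) = 44 + 3 = 47.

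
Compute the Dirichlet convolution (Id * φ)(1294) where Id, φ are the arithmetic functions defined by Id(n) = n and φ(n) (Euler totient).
(Id * φ)(1294) = 3879

Divisors of 1294: [1, 2, 647, 1294]. For each d | 1294:
  d = 1: Id(1) · φ(1294/1) = 1 · 646 = 646
  d = 2: Id(2) · φ(1294/2) = 2 · 646 = 1292
  d = 647: Id(647) · φ(1294/647) = 647 · 1 = 647
  d = 1294: Id(1294) · φ(1294/1294) = 1294 · 1 = 1294
Summing: (Id * φ)(1294) = 646 + 1292 + 647 + 1294 = 3879.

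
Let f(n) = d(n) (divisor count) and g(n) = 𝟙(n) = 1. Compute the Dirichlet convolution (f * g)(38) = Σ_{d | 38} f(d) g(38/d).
(d * 𝟙)(38) = 9

Divisors of 38: [1, 2, 19, 38]. For each d | 38:
  d = 1: d(1) · 𝟙(38/1) = 1 · 1 = 1
  d = 2: d(2) · 𝟙(38/2) = 2 · 1 = 2
  d = 19: d(19) · 𝟙(38/19) = 2 · 1 = 2
  d = 38: d(38) · 𝟙(38/38) = 4 · 1 = 4
Summing: (d * 𝟙)(38) = 1 + 2 + 2 + 4 = 9.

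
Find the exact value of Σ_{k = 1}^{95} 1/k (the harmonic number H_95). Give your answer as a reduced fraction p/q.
H_95 = 3691835092344109255246562280652279367381/718766754945489455304472257065075294400

Direct summation: H_95 = 1 + 1/2 + ... + 1/95. The least common denominator is lcm(1, ..., 95) = 718766754945489455304472257065075294400; over this denominator the numerator is 718766754945489455304472257065075294400 + 359383377472744727652236128532537647200 + 239588918315163151768157419021691764800 + 179691688736372363826118064266268823600 + 143753350989097891060894451413015058880 + 119794459157581575884078709510845882400 + 102680964992212779329210322437867899200 + 89845844368186181913059032133134411800 + 79862972771721050589385806340563921600 + 71876675494548945530447225706507529440 + 65342432267771768664042932460461390400 + 59897229578790787942039354755422941200 + 55289750380422265792651712081928868800 + 51340482496106389664605161218933949600 + 47917783663032630353631483804338352960 + 44922922184093090956529516066567205900 + 42280397349734673841439544533239723200 + 39931486385860525294692903170281960800 + 37829829207657339752866960898161857600 + 35938337747274472765223612853253764720 + 34226988330737593109736774145955966400 + 32671216133885884332021466230230695200 + 31250728475890845882803141611525012800 + 29948614789395393971019677377711470600 + 28750670197819578212178890282603011776 + 27644875190211132896325856040964434400 + 26620990923907016863128602113521307200 + 25670241248053194832302580609466974800 + 24785060515361705355326629553968113600 + 23958891831516315176815741902169176480 + 23186024353080305009821685711776622400 + 22461461092046545478264758033283602950 + 21780810755923922888014310820153796800 + 21140198674867336920719772266619861600 + 20536192998442555865842064487573579840 + 19965743192930262647346451585140980400 + 19426128512040255548769520461218251200 + 18914914603828669876433480449080928800 + 18429916793474088597550570693976289600 + 17969168873637236382611806426626882360 + 17530896462085108665962737977196958400 + 17113494165368796554868387072977983200 + 16715505928964871053592378071280820800 + 16335608066942942166010733115115347600 + 15972594554344210117877161268112784320 + 15625364237945422941401570805762506400 + 15292909679691265006478133129044155200 + 14974307394697696985509838688855735300 + 14668709284601825618458617491123985600 + 14375335098909789106089445141301505888 + 14093465783244891280479848177746574400 + 13822437595105566448162928020482217200 + 13561636885763951986876835038963684800 + 13310495461953508431564301056760653600 + 13068486453554353732808586492092278080 + 12835120624026597416151290304733487400 + 12609943069219113250955653632720619200 + 12392530257680852677663314776984056800 + 12182487371957448394991055204492801600 + 11979445915758157588407870951084588240 + 11783061556483433693515938640411070400 + 11593012176540152504910842855888311200 + 11408996110245864369912258048651988800 + 11230730546023272739132379016641801475 + 11057950076084453158530342416385773760 + 10890405377961961444007155410076898400 + 10727862014111782914992123239777243200 + 10570099337433668460359886133309930800 + 10416909491963615294267713870508337600 + 10268096499221277932921032243786789920 + 10123475421767457116964397986832046400 + 9982871596465131323673225792570490200 + 9846119930760129524718798041987332800 + 9713064256020127774384760230609125600 + 9583556732606526070726296760867670592 + 9457457301914334938216740224540464400 + 9334633181110252666291847494351627200 + 9214958396737044298775285346988144800 + 9098313353740372851955345026140193600 + 8984584436818618191305903213313441180 + 8873663641302338954376200704507102400 + 8765448231042554332981368988598479200 + 8659840421029993437403280205603316800 + 8556747082684398277434193536488991600 + 8456079469946934768287908906647944640 + 8357752964482435526796189035640410400 + 8261686838453901785108876517989371200 + 8167804033471471083005366557557673800 + 8076030954443701744994070304101969600 + 7986297277172105058938580634056392160 + 7898535768631752256093101725989838400 + 7812682118972711470700785402881253200 + 7728674784360101669940561903925540800 + 7646454839845632503239066564522077600 + 7565965841531467950573392179632371520 = 3691835092344109255246562280652279367381, so H_95 = 3691835092344109255246562280652279367381/718766754945489455304472257065075294400 (already in lowest terms) ≈ 5.13635. (The PNT-adjacent estimate ln(95) + γ ≈ 5.13109 matches within O(1/n).)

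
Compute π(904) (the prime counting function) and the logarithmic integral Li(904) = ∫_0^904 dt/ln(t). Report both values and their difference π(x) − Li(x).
π(904) = 154;  Li(904) ≈ 163.61;  π(x) − Li(x) ≈ -9.61.

Direct count of primes ≤ 904 gives π(904) = 154. Numerical evaluation of the logarithmic integral gives Li(904) ≈ 163.61. The difference π(x) − Li(x) ≈ -9.61 is typically negative for small/moderate x (Li(x) overestimates), though Littlewood's theorem shows this sign changes infinitely often.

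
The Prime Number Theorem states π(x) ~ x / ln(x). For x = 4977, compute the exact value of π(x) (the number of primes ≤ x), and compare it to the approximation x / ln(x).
π(4977) = 666;  x/ln(x) ≈ 584.66;  relative error ≈ 12.21%.

Directly count primes up to 4977: π(4977) = 666. The PNT approximation gives 4977/ln(4977) ≈ 4977/8.51258 ≈ 584.66. Relative error (π(x) − x/ln(x)) / π(x) ≈ 12.21%; the approximation is known to undercount slightly (Li(x) is a better estimate).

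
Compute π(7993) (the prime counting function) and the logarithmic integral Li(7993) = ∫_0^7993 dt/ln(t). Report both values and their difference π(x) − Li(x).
π(7993) = 1007;  Li(7993) ≈ 1025.64;  π(x) − Li(x) ≈ -18.64.

Direct count of primes ≤ 7993 gives π(7993) = 1007. Numerical evaluation of the logarithmic integral gives Li(7993) ≈ 1025.64. The difference π(x) − Li(x) ≈ -18.64 is typically negative for small/moderate x (Li(x) overestimates), though Littlewood's theorem shows this sign changes infinitely often.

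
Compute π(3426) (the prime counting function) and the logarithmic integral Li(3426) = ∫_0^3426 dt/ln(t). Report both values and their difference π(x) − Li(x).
π(3426) = 480;  Li(3426) ≈ 495.52;  π(x) − Li(x) ≈ -15.52.

Direct count of primes ≤ 3426 gives π(3426) = 480. Numerical evaluation of the logarithmic integral gives Li(3426) ≈ 495.52. The difference π(x) − Li(x) ≈ -15.52 is typically negative for small/moderate x (Li(x) overestimates), though Littlewood's theorem shows this sign changes infinitely often.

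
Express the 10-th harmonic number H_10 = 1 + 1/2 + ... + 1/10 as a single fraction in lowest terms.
H_10 = 7381/2520

Direct summation: H_10 = 1 + 1/2 + ... + 1/10. The least common denominator is lcm(1, ..., 10) = 2520; over this denominator the numerator is 2520 + 1260 + 840 + 630 + 504 + 420 + 360 + 315 + 280 + 252 = 7381, so H_10 = 7381/2520 (already in lowest terms) ≈ 2.92897. (The PNT-adjacent estimate ln(10) + γ ≈ 2.87980 matches within O(1/n).)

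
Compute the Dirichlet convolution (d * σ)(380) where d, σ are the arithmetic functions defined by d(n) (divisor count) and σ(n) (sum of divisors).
(d * σ)(380) = 2816

Divisors of 380: [1, 2, 4, 5, 10, 19, 20, 38, 76, 95, 190, 380]. For each d | 380:
  d = 1: d(1) · σ(380/1) = 1 · 840 = 840
  d = 2: d(2) · σ(380/2) = 2 · 360 = 720
  d = 4: d(4) · σ(380/4) = 3 · 120 = 360
  d = 5: d(5) · σ(380/5) = 2 · 140 = 280
  d = 10: d(10) · σ(380/10) = 4 · 60 = 240
  d = 19: d(19) · σ(380/19) = 2 · 42 = 84
  d = 20: d(20) · σ(380/20) = 6 · 20 = 120
  d = 38: d(38) · σ(380/38) = 4 · 18 = 72
  d = 76: d(76) · σ(380/76) = 6 · 6 = 36
  d = 95: d(95) · σ(380/95) = 4 · 7 = 28
  d = 190: d(190) · σ(380/190) = 8 · 3 = 24
  d = 380: d(380) · σ(380/380) = 12 · 1 = 12
Summing: (d * σ)(380) = 840 + 720 + 360 + 280 + 240 + 84 + 120 + 72 + 36 + 28 + 24 + 12 = 2816.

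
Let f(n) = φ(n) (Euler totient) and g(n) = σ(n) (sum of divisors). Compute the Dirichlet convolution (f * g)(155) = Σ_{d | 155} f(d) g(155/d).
(φ * σ)(155) = 620

Divisors of 155: [1, 5, 31, 155]. For each d | 155:
  d = 1: φ(1) · σ(155/1) = 1 · 192 = 192
  d = 5: φ(5) · σ(155/5) = 4 · 32 = 128
  d = 31: φ(31) · σ(155/31) = 30 · 6 = 180
  d = 155: φ(155) · σ(155/155) = 120 · 1 = 120
Summing: (φ * σ)(155) = 192 + 128 + 180 + 120 = 620.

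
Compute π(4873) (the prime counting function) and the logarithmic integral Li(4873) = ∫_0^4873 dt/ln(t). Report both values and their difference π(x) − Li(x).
π(4873) = 652;  Li(4873) ≈ 669.35;  π(x) − Li(x) ≈ -17.35.

Direct count of primes ≤ 4873 gives π(4873) = 652. Numerical evaluation of the logarithmic integral gives Li(4873) ≈ 669.35. The difference π(x) − Li(x) ≈ -17.35 is typically negative for small/moderate x (Li(x) overestimates), though Littlewood's theorem shows this sign changes infinitely often.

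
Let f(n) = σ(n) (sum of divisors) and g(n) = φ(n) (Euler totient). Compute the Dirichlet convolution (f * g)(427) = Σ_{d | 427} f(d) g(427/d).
(σ * φ)(427) = 1708

Divisors of 427: [1, 7, 61, 427]. For each d | 427:
  d = 1: σ(1) · φ(427/1) = 1 · 360 = 360
  d = 7: σ(7) · φ(427/7) = 8 · 60 = 480
  d = 61: σ(61) · φ(427/61) = 62 · 6 = 372
  d = 427: σ(427) · φ(427/427) = 496 · 1 = 496
Summing: (σ * φ)(427) = 360 + 480 + 372 + 496 = 1708.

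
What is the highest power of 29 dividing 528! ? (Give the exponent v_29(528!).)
v_29(528!) = 18

Legendre's formula: v_p(n!) = Σ_{k ≥ 1} ⌊n / p^k⌋. For p = 29, n = 528, the terms are:
  ⌊528/29^1⌋ = ⌊528/29⌋ = 18
(the next term ⌊528/29^2⌋ = 0, terminating the sum). Summing: v_29(528!) = 18 = 18.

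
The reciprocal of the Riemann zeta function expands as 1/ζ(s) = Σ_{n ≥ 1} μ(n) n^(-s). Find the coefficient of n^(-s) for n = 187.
μ(187) = 1

Factor n = 187 = 11 · 17. μ(n) = 0 if any exponent ≥ 2 (not squarefree); otherwise μ(n) = (−1)^{ω(n)} where ω(n) is the number of distinct prime factors. Applying: μ(187) = 1.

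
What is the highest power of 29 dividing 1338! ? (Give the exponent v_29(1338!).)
v_29(1338!) = 47

Legendre's formula: v_p(n!) = Σ_{k ≥ 1} ⌊n / p^k⌋. For p = 29, n = 1338, the terms are:
  ⌊1338/29^1⌋ = ⌊1338/29⌋ = 46
  ⌊1338/29^2⌋ = ⌊1338/841⌋ = 1
(the next term ⌊1338/29^3⌋ = 0, terminating the sum). Summing: v_29(1338!) = 46 + 1 = 47.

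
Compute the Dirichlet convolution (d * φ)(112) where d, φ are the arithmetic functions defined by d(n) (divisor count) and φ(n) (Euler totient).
(d * φ)(112) = 248

Divisors of 112: [1, 2, 4, 7, 8, 14, 16, 28, 56, 112]. For each d | 112:
  d = 1: d(1) · φ(112/1) = 1 · 48 = 48
  d = 2: d(2) · φ(112/2) = 2 · 24 = 48
  d = 4: d(4) · φ(112/4) = 3 · 12 = 36
  d = 7: d(7) · φ(112/7) = 2 · 8 = 16
  d = 8: d(8) · φ(112/8) = 4 · 6 = 24
  d = 14: d(14) · φ(112/14) = 4 · 4 = 16
  d = 16: d(16) · φ(112/16) = 5 · 6 = 30
  d = 28: d(28) · φ(112/28) = 6 · 2 = 12
  d = 56: d(56) · φ(112/56) = 8 · 1 = 8
  d = 112: d(112) · φ(112/112) = 10 · 1 = 10
Summing: (d * φ)(112) = 48 + 48 + 36 + 16 + 24 + 16 + 30 + 12 + 8 + 10 = 248.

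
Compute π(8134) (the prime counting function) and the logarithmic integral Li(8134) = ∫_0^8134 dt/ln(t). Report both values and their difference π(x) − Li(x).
π(8134) = 1022;  Li(8134) ≈ 1041.31;  π(x) − Li(x) ≈ -19.31.

Direct count of primes ≤ 8134 gives π(8134) = 1022. Numerical evaluation of the logarithmic integral gives Li(8134) ≈ 1041.31. The difference π(x) − Li(x) ≈ -19.31 is typically negative for small/moderate x (Li(x) overestimates), though Littlewood's theorem shows this sign changes infinitely often.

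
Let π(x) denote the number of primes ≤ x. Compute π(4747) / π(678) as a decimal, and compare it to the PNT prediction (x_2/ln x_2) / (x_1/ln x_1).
π(4747)/π(678) = 639/123 ≈ 5.1951;  PNT prediction ≈ 5.3919.

π(678) = 123 and π(4747) = 639, so π(4747)/π(678) ≈ 5.1951. The PNT-predicted ratio is (4747/ln(4747)) / (678/ln(678)) ≈ 5.3919. The two agree to within a few percent, as expected.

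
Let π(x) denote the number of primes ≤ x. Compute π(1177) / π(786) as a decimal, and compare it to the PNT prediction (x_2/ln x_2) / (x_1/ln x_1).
π(1177)/π(786) = 193/137 ≈ 1.4088;  PNT prediction ≈ 1.4119.

π(786) = 137 and π(1177) = 193, so π(1177)/π(786) ≈ 1.4088. The PNT-predicted ratio is (1177/ln(1177)) / (786/ln(786)) ≈ 1.4119. The two agree to within a few percent, as expected.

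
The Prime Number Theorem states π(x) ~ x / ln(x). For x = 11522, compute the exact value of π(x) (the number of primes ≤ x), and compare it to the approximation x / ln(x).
π(11522) = 1389;  x/ln(x) ≈ 1232.03;  relative error ≈ 11.30%.

Directly count primes up to 11522: π(11522) = 1389. The PNT approximation gives 11522/ln(11522) ≈ 11522/9.35201 ≈ 1232.03. Relative error (π(x) − x/ln(x)) / π(x) ≈ 11.30%; the approximation is known to undercount slightly (Li(x) is a better estimate).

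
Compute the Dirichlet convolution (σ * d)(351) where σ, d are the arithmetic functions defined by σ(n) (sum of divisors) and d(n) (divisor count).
(σ * d)(351) = 1312

Divisors of 351: [1, 3, 9, 13, 27, 39, 117, 351]. For each d | 351:
  d = 1: σ(1) · d(351/1) = 1 · 8 = 8
  d = 3: σ(3) · d(351/3) = 4 · 6 = 24
  d = 9: σ(9) · d(351/9) = 13 · 4 = 52
  d = 13: σ(13) · d(351/13) = 14 · 4 = 56
  d = 27: σ(27) · d(351/27) = 40 · 2 = 80
  d = 39: σ(39) · d(351/39) = 56 · 3 = 168
  d = 117: σ(117) · d(351/117) = 182 · 2 = 364
  d = 351: σ(351) · d(351/351) = 560 · 1 = 560
Summing: (σ * d)(351) = 8 + 24 + 52 + 56 + 80 + 168 + 364 + 560 = 1312.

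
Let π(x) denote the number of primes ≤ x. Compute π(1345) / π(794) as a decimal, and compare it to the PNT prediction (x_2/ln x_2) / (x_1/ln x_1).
π(1345)/π(794) = 217/138 ≈ 1.5725;  PNT prediction ≈ 1.5700.

π(794) = 138 and π(1345) = 217, so π(1345)/π(794) ≈ 1.5725. The PNT-predicted ratio is (1345/ln(1345)) / (794/ln(794)) ≈ 1.5700. The two agree to within a few percent, as expected.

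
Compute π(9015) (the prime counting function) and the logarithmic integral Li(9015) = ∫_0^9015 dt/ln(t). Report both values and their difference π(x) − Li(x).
π(9015) = 1121;  Li(9015) ≈ 1138.60;  π(x) − Li(x) ≈ -17.60.

Direct count of primes ≤ 9015 gives π(9015) = 1121. Numerical evaluation of the logarithmic integral gives Li(9015) ≈ 1138.60. The difference π(x) − Li(x) ≈ -17.60 is typically negative for small/moderate x (Li(x) overestimates), though Littlewood's theorem shows this sign changes infinitely often.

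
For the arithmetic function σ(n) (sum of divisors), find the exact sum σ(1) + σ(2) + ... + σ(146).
Σ_{n ≤ 146} σ(n) = 17588

Compute σ(n) for each 1 ≤ n ≤ 146: σ(1) = 1, σ(2) = 3, σ(3) = 4, σ(4) = 7, σ(5) = 6, σ(6) = 12, σ(7) = 8, σ(8) = 15, σ(9) = 13, σ(10) = 18, σ(11) = 12, σ(12) = 28, σ(13) = 14, σ(14) = 24, σ(15) = 24, σ(16) = 31, σ(17) = 18, σ(18) = 39, σ(19) = 20, σ(20) = 42, σ(21) = 32, σ(22) = 36, σ(23) = 24, σ(24) = 60, σ(25) = 31, σ(26) = 42, σ(27) = 40, σ(28) = 56, σ(29) = 30, σ(30) = 72, σ(31) = 32, σ(32) = 63, σ(33) = 48, σ(34) = 54, σ(35) = 48, σ(36) = 91, σ(37) = 38, σ(38) = 60, σ(39) = 56, σ(40) = 90, σ(41) = 42, σ(42) = 96, σ(43) = 44, σ(44) = 84, σ(45) = 78, σ(46) = 72, σ(47) = 48, σ(48) = 124, σ(49) = 57, σ(50) = 93, σ(51) = 72, σ(52) = 98, σ(53) = 54, σ(54) = 120, σ(55) = 72, σ(56) = 120, σ(57) = 80, σ(58) = 90, σ(59) = 60, σ(60) = 168, σ(61) = 62, σ(62) = 96, σ(63) = 104, σ(64) = 127, σ(65) = 84, σ(66) = 144, σ(67) = 68, σ(68) = 126, σ(69) = 96, σ(70) = 144, σ(71) = 72, σ(72) = 195, σ(73) = 74, σ(74) = 114, σ(75) = 124, σ(76) = 140, σ(77) = 96, σ(78) = 168, σ(79) = 80, σ(80) = 186, σ(81) = 121, σ(82) = 126, σ(83) = 84, σ(84) = 224, σ(85) = 108, σ(86) = 132, σ(87) = 120, σ(88) = 180, σ(89) = 90, σ(90) = 234, σ(91) = 112, σ(92) = 168, σ(93) = 128, σ(94) = 144, σ(95) = 120, σ(96) = 252, σ(97) = 98, σ(98) = 171, σ(99) = 156, σ(100) = 217, σ(101) = 102, σ(102) = 216, σ(103) = 104, σ(104) = 210, σ(105) = 192, σ(106) = 162, σ(107) = 108, σ(108) = 280, σ(109) = 110, σ(110) = 216, σ(111) = 152, σ(112) = 248, σ(113) = 114, σ(114) = 240, σ(115) = 144, σ(116) = 210, σ(117) = 182, σ(118) = 180, σ(119) = 144, σ(120) = 360, σ(121) = 133, σ(122) = 186, σ(123) = 168, σ(124) = 224, σ(125) = 156, σ(126) = 312, σ(127) = 128, σ(128) = 255, σ(129) = 176, σ(130) = 252, σ(131) = 132, σ(132) = 336, σ(133) = 160, σ(134) = 204, σ(135) = 240, σ(136) = 270, σ(137) = 138, σ(138) = 288, σ(139) = 140, σ(140) = 336, σ(141) = 192, σ(142) = 216, σ(143) = 168, σ(144) = 403, σ(145) = 180, σ(146) = 222. Summing all 146 values: 17588. (Average order: Σ_{n ≤ x} σ(n) ~ (π²/12) x². For x = 146, (π²/12)·146² ≈ 17531.71.)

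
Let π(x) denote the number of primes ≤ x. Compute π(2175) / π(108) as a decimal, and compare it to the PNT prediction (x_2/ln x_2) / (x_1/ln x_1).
π(2175)/π(108) = 326/28 ≈ 11.6429;  PNT prediction ≈ 12.2701.

π(108) = 28 and π(2175) = 326, so π(2175)/π(108) ≈ 11.6429. The PNT-predicted ratio is (2175/ln(2175)) / (108/ln(108)) ≈ 12.2701. The two agree to within a few percent, as expected.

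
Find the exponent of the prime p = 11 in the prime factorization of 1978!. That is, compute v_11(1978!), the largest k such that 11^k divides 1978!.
v_11(1978!) = 196

Legendre's formula: v_p(n!) = Σ_{k ≥ 1} ⌊n / p^k⌋. For p = 11, n = 1978, the terms are:
  ⌊1978/11^1⌋ = ⌊1978/11⌋ = 179
  ⌊1978/11^2⌋ = ⌊1978/121⌋ = 16
  ⌊1978/11^3⌋ = ⌊1978/1331⌋ = 1
(the next term ⌊1978/11^4⌋ = 0, terminating the sum). Summing: v_11(1978!) = 179 + 16 + 1 = 196.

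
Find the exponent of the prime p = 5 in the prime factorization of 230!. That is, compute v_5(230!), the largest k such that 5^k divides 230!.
v_5(230!) = 56

Legendre's formula: v_p(n!) = Σ_{k ≥ 1} ⌊n / p^k⌋. For p = 5, n = 230, the terms are:
  ⌊230/5^1⌋ = ⌊230/5⌋ = 46
  ⌊230/5^2⌋ = ⌊230/25⌋ = 9
  ⌊230/5^3⌋ = ⌊230/125⌋ = 1
(the next term ⌊230/5^4⌋ = 0, terminating the sum). Summing: v_5(230!) = 46 + 9 + 1 = 56.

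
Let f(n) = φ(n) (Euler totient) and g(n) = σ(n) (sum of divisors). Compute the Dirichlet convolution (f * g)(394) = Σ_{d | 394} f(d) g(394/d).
(φ * σ)(394) = 1576

Divisors of 394: [1, 2, 197, 394]. For each d | 394:
  d = 1: φ(1) · σ(394/1) = 1 · 594 = 594
  d = 2: φ(2) · σ(394/2) = 1 · 198 = 198
  d = 197: φ(197) · σ(394/197) = 196 · 3 = 588
  d = 394: φ(394) · σ(394/394) = 196 · 1 = 196
Summing: (φ * σ)(394) = 594 + 198 + 588 + 196 = 1576.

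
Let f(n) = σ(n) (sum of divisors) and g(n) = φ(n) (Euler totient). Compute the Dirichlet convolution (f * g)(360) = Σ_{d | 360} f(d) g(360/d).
(σ * φ)(360) = 8640

Divisors of 360: [1, 2, 3, 4, 5, 6, 8, 9, 10, 12, 15, 18, 20, 24, 30, 36, 40, 45, 60, 72, 90, 120, 180, 360]. For each d | 360:
  d = 1: σ(1) · φ(360/1) = 1 · 96 = 96
  d = 2: σ(2) · φ(360/2) = 3 · 48 = 144
  d = 3: σ(3) · φ(360/3) = 4 · 32 = 128
  d = 4: σ(4) · φ(360/4) = 7 · 24 = 168
  d = 5: σ(5) · φ(360/5) = 6 · 24 = 144
  d = 6: σ(6) · φ(360/6) = 12 · 16 = 192
  d = 8: σ(8) · φ(360/8) = 15 · 24 = 360
  d = 9: σ(9) · φ(360/9) = 13 · 16 = 208
  d = 10: σ(10) · φ(360/10) = 18 · 12 = 216
  d = 12: σ(12) · φ(360/12) = 28 · 8 = 224
  d = 15: σ(15) · φ(360/15) = 24 · 8 = 192
  d = 18: σ(18) · φ(360/18) = 39 · 8 = 312
  d = 20: σ(20) · φ(360/20) = 42 · 6 = 252
  d = 24: σ(24) · φ(360/24) = 60 · 8 = 480
  d = 30: σ(30) · φ(360/30) = 72 · 4 = 288
  d = 36: σ(36) · φ(360/36) = 91 · 4 = 364
  d = 40: σ(40) · φ(360/40) = 90 · 6 = 540
  d = 45: σ(45) · φ(360/45) = 78 · 4 = 312
  d = 60: σ(60) · φ(360/60) = 168 · 2 = 336
  d = 72: σ(72) · φ(360/72) = 195 · 4 = 780
  d = 90: σ(90) · φ(360/90) = 234 · 2 = 468
  d = 120: σ(120) · φ(360/120) = 360 · 2 = 720
  d = 180: σ(180) · φ(360/180) = 546 · 1 = 546
  d = 360: σ(360) · φ(360/360) = 1170 · 1 = 1170
Summing: (σ * φ)(360) = 96 + 144 + 128 + 168 + 144 + 192 + 360 + 208 + 216 + 224 + 192 + 312 + 252 + 480 + 288 + 364 + 540 + 312 + 336 + 780 + 468 + 720 + 546 + 1170 = 8640.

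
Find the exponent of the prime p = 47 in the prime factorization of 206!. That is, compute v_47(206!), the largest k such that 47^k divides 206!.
v_47(206!) = 4

Legendre's formula: v_p(n!) = Σ_{k ≥ 1} ⌊n / p^k⌋. For p = 47, n = 206, the terms are:
  ⌊206/47^1⌋ = ⌊206/47⌋ = 4
(the next term ⌊206/47^2⌋ = 0, terminating the sum). Summing: v_47(206!) = 4 = 4.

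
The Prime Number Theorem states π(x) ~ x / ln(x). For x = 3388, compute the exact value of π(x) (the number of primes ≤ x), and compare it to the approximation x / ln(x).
π(3388) = 476;  x/ln(x) ≈ 416.83;  relative error ≈ 12.43%.

Directly count primes up to 3388: π(3388) = 476. The PNT approximation gives 3388/ln(3388) ≈ 3388/8.12800 ≈ 416.83. Relative error (π(x) − x/ln(x)) / π(x) ≈ 12.43%; the approximation is known to undercount slightly (Li(x) is a better estimate).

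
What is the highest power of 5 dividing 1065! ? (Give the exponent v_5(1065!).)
v_5(1065!) = 264

Legendre's formula: v_p(n!) = Σ_{k ≥ 1} ⌊n / p^k⌋. For p = 5, n = 1065, the terms are:
  ⌊1065/5^1⌋ = ⌊1065/5⌋ = 213
  ⌊1065/5^2⌋ = ⌊1065/25⌋ = 42
  ⌊1065/5^3⌋ = ⌊1065/125⌋ = 8
  ⌊1065/5^4⌋ = ⌊1065/625⌋ = 1
(the next term ⌊1065/5^5⌋ = 0, terminating the sum). Summing: v_5(1065!) = 213 + 42 + 8 + 1 = 264.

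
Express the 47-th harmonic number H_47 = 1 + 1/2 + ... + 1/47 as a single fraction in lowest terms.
H_47 = 280682601097106968469/63245806209101973600

Direct summation: H_47 = 1 + 1/2 + ... + 1/47. The least common denominator is lcm(1, ..., 47) = 442720643463713815200; over this denominator the numerator is 442720643463713815200 + 221360321731856907600 + 147573547821237938400 + 110680160865928453800 + 88544128692742763040 + 73786773910618969200 + 63245806209101973600 + 55340080432964226900 + 49191182607079312800 + 44272064346371381520 + 40247331223973983200 + 36893386955309484600 + 34055434112593370400 + 31622903104550986800 + 29514709564247587680 + 27670040216482113450 + 26042390791983165600 + 24595591303539656400 + 23301086498090200800 + 22136032173185690760 + 21081935403033991200 + 20123665611986991600 + 19248723628857122400 + 18446693477654742300 + 17708825738548552608 + 17027717056296685200 + 16397060869026437600 + 15811451552275493400 + 15266229084955648800 + 14757354782123793840 + 14281311079474639200 + 13835020108241056725 + 13415777074657994400 + 13021195395991582800 + 12649161241820394720 + 12297795651769828200 + 11965422796316589600 + 11650543249045100400 + 11351811370864456800 + 11068016086592845380 + 10798064474724727200 + 10540967701516995600 + 10295828917760786400 + 10061832805993495800 + 9838236521415862560 + 9624361814428561200 + 9419588158802421600 = 1964778207679748779283, so H_47 = 1964778207679748779283/442720643463713815200; reducing by gcd(1964778207679748779283, 442720643463713815200) = 7 gives 280682601097106968469/63245806209101973600 ≈ 4.43796. (The PNT-adjacent estimate ln(47) + γ ≈ 4.42736 matches within O(1/n).)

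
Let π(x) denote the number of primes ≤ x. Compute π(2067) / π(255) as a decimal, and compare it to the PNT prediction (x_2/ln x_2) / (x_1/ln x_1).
π(2067)/π(255) = 311/54 ≈ 5.7593;  PNT prediction ≈ 5.8839.

π(255) = 54 and π(2067) = 311, so π(2067)/π(255) ≈ 5.7593. The PNT-predicted ratio is (2067/ln(2067)) / (255/ln(255)) ≈ 5.8839. The two agree to within a few percent, as expected.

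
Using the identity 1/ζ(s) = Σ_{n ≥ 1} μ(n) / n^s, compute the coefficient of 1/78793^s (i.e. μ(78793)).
μ(78793) = 1

Factor n = 78793 = 11 · 13 · 19 · 29. μ(n) = 0 if any exponent ≥ 2 (not squarefree); otherwise μ(n) = (−1)^{ω(n)} where ω(n) is the number of distinct prime factors. Applying: μ(78793) = 1.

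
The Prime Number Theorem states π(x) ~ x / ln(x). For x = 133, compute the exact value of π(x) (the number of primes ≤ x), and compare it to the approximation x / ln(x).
π(133) = 32;  x/ln(x) ≈ 27.20;  relative error ≈ 15.01%.

Directly count primes up to 133: π(133) = 32. The PNT approximation gives 133/ln(133) ≈ 133/4.89035 ≈ 27.20. Relative error (π(x) − x/ln(x)) / π(x) ≈ 15.01%; the approximation is known to undercount slightly (Li(x) is a better estimate).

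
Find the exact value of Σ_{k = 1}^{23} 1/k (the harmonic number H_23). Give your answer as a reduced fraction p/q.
H_23 = 444316699/118982864

Direct summation: H_23 = 1 + 1/2 + ... + 1/23. The least common denominator is lcm(1, ..., 23) = 5354228880; over this denominator the numerator is 5354228880 + 2677114440 + 1784742960 + 1338557220 + 1070845776 + 892371480 + 764889840 + 669278610 + 594914320 + 535422888 + 486748080 + 446185740 + 411863760 + 382444920 + 356948592 + 334639305 + 314954640 + 297457160 + 281801520 + 267711444 + 254963280 + 243374040 + 232792560 = 19994251455, so H_23 = 19994251455/5354228880; reducing by gcd(19994251455, 5354228880) = 45 gives 444316699/118982864 ≈ 3.73429. (The PNT-adjacent estimate ln(23) + γ ≈ 3.71271 matches within O(1/n).)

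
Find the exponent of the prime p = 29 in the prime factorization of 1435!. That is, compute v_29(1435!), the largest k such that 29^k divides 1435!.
v_29(1435!) = 50

Legendre's formula: v_p(n!) = Σ_{k ≥ 1} ⌊n / p^k⌋. For p = 29, n = 1435, the terms are:
  ⌊1435/29^1⌋ = ⌊1435/29⌋ = 49
  ⌊1435/29^2⌋ = ⌊1435/841⌋ = 1
(the next term ⌊1435/29^3⌋ = 0, terminating the sum). Summing: v_29(1435!) = 49 + 1 = 50.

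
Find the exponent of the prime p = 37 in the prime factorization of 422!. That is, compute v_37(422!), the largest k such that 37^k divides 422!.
v_37(422!) = 11

Legendre's formula: v_p(n!) = Σ_{k ≥ 1} ⌊n / p^k⌋. For p = 37, n = 422, the terms are:
  ⌊422/37^1⌋ = ⌊422/37⌋ = 11
(the next term ⌊422/37^2⌋ = 0, terminating the sum). Summing: v_37(422!) = 11 = 11.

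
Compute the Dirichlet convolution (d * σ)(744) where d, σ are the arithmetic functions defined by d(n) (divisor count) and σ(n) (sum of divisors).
(d * σ)(744) = 8568

Divisors of 744: [1, 2, 3, 4, 6, 8, 12, 24, 31, 62, 93, 124, 186, 248, 372, 744]. For each d | 744:
  d = 1: d(1) · σ(744/1) = 1 · 1920 = 1920
  d = 2: d(2) · σ(744/2) = 2 · 896 = 1792
  d = 3: d(3) · σ(744/3) = 2 · 480 = 960
  d = 4: d(4) · σ(744/4) = 3 · 384 = 1152
  d = 6: d(6) · σ(744/6) = 4 · 224 = 896
  d = 8: d(8) · σ(744/8) = 4 · 128 = 512
  d = 12: d(12) · σ(744/12) = 6 · 96 = 576
  d = 24: d(24) · σ(744/24) = 8 · 32 = 256
  d = 31: d(31) · σ(744/31) = 2 · 60 = 120
  d = 62: d(62) · σ(744/62) = 4 · 28 = 112
  d = 93: d(93) · σ(744/93) = 4 · 15 = 60
  d = 124: d(124) · σ(744/124) = 6 · 12 = 72
  d = 186: d(186) · σ(744/186) = 8 · 7 = 56
  d = 248: d(248) · σ(744/248) = 8 · 4 = 32
  d = 372: d(372) · σ(744/372) = 12 · 3 = 36
  d = 744: d(744) · σ(744/744) = 16 · 1 = 16
Summing: (d * σ)(744) = 1920 + 1792 + 960 + 1152 + 896 + 512 + 576 + 256 + 120 + 112 + 60 + 72 + 56 + 32 + 36 + 16 = 8568.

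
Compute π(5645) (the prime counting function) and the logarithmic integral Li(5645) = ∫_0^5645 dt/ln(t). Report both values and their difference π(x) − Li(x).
π(5645) = 741;  Li(5645) ≈ 759.46;  π(x) − Li(x) ≈ -18.46.

Direct count of primes ≤ 5645 gives π(5645) = 741. Numerical evaluation of the logarithmic integral gives Li(5645) ≈ 759.46. The difference π(x) − Li(x) ≈ -18.46 is typically negative for small/moderate x (Li(x) overestimates), though Littlewood's theorem shows this sign changes infinitely often.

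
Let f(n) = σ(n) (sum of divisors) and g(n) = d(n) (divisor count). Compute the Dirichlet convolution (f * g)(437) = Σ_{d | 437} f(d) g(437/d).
(σ * d)(437) = 572

Divisors of 437: [1, 19, 23, 437]. For each d | 437:
  d = 1: σ(1) · d(437/1) = 1 · 4 = 4
  d = 19: σ(19) · d(437/19) = 20 · 2 = 40
  d = 23: σ(23) · d(437/23) = 24 · 2 = 48
  d = 437: σ(437) · d(437/437) = 480 · 1 = 480
Summing: (σ * d)(437) = 4 + 40 + 48 + 480 = 572.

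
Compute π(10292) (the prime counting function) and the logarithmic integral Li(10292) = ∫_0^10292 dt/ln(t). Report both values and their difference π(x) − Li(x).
π(10292) = 1262;  Li(10292) ≈ 1277.79;  π(x) − Li(x) ≈ -15.79.

Direct count of primes ≤ 10292 gives π(10292) = 1262. Numerical evaluation of the logarithmic integral gives Li(10292) ≈ 1277.79. The difference π(x) − Li(x) ≈ -15.79 is typically negative for small/moderate x (Li(x) overestimates), though Littlewood's theorem shows this sign changes infinitely often.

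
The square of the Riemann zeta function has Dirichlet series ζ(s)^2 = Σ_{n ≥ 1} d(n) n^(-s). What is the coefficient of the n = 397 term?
d(397) = 2

ζ(s)^2 = (Σ 1/m^s)(Σ 1/k^s). The coefficient of 1/n^s in the product is the number of ordered pairs (m, k) with mk = n, which equals d(n). For n = 397, divisors are [1, 397], so d(397) = 2.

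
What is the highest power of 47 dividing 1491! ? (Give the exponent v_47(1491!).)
v_47(1491!) = 31

Legendre's formula: v_p(n!) = Σ_{k ≥ 1} ⌊n / p^k⌋. For p = 47, n = 1491, the terms are:
  ⌊1491/47^1⌋ = ⌊1491/47⌋ = 31
(the next term ⌊1491/47^2⌋ = 0, terminating the sum). Summing: v_47(1491!) = 31 = 31.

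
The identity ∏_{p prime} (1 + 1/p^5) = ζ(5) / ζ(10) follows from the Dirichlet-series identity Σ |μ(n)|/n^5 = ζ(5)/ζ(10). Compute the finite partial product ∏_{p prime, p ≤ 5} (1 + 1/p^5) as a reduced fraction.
∏ = 349591/337500

The primes p ≤ 5 are [2, 3, 5]. For each, (1 + 1/p^5) = (p^5 + 1)/p^5. Multiplying these fractions over p ∈ [2, 3, 5] gives 349591/337500. (In the limit P → ∞ this tends to ζ(5)/ζ(10).)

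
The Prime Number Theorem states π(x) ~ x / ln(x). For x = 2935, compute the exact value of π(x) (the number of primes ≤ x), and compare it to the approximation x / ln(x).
π(2935) = 423;  x/ln(x) ≈ 367.59;  relative error ≈ 13.10%.

Directly count primes up to 2935: π(2935) = 423. The PNT approximation gives 2935/ln(2935) ≈ 2935/7.98446 ≈ 367.59. Relative error (π(x) − x/ln(x)) / π(x) ≈ 13.10%; the approximation is known to undercount slightly (Li(x) is a better estimate).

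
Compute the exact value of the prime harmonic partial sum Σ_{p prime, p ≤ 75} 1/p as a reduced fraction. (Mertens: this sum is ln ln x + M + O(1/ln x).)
Σ 1/p = 71544353681891529224514036059/40729680599249024150621323470

π(75) = 21, so the primes ≤ 75 are [2, 3, 5, 7, 11, 13, 17, 19, 23, 29, 31, 37, 41, 43, 47, 53, 59, 61, 67, 71, 73]. Summing 1/p over these primes: 71544353681891529224514036059/40729680599249024150621323470 ≈ 1.7566. Mertens estimate ln ln(75) + 0.2615 ≈ 1.7242.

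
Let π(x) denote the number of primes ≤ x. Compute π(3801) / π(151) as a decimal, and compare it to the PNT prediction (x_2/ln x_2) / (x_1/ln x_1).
π(3801)/π(151) = 528/36 ≈ 14.6667;  PNT prediction ≈ 15.3216.

π(151) = 36 and π(3801) = 528, so π(3801)/π(151) ≈ 14.6667. The PNT-predicted ratio is (3801/ln(3801)) / (151/ln(151)) ≈ 15.3216. The two agree to within a few percent, as expected.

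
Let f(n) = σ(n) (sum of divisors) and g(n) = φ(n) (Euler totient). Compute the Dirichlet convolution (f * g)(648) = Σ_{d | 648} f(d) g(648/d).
(σ * φ)(648) = 12960

Divisors of 648: [1, 2, 3, 4, 6, 8, 9, 12, 18, 24, 27, 36, 54, 72, 81, 108, 162, 216, 324, 648]. For each d | 648:
  d = 1: σ(1) · φ(648/1) = 1 · 216 = 216
  d = 2: σ(2) · φ(648/2) = 3 · 108 = 324
  d = 3: σ(3) · φ(648/3) = 4 · 72 = 288
  d = 4: σ(4) · φ(648/4) = 7 · 54 = 378
  d = 6: σ(6) · φ(648/6) = 12 · 36 = 432
  d = 8: σ(8) · φ(648/8) = 15 · 54 = 810
  d = 9: σ(9) · φ(648/9) = 13 · 24 = 312
  d = 12: σ(12) · φ(648/12) = 28 · 18 = 504
  d = 18: σ(18) · φ(648/18) = 39 · 12 = 468
  d = 24: σ(24) · φ(648/24) = 60 · 18 = 1080
  d = 27: σ(27) · φ(648/27) = 40 · 8 = 320
  d = 36: σ(36) · φ(648/36) = 91 · 6 = 546
  d = 54: σ(54) · φ(648/54) = 120 · 4 = 480
  d = 72: σ(72) · φ(648/72) = 195 · 6 = 1170
  d = 81: σ(81) · φ(648/81) = 121 · 4 = 484
  d = 108: σ(108) · φ(648/108) = 280 · 2 = 560
  d = 162: σ(162) · φ(648/162) = 363 · 2 = 726
  d = 216: σ(216) · φ(648/216) = 600 · 2 = 1200
  d = 324: σ(324) · φ(648/324) = 847 · 1 = 847
  d = 648: σ(648) · φ(648/648) = 1815 · 1 = 1815
Summing: (σ * φ)(648) = 216 + 324 + 288 + 378 + 432 + 810 + 312 + 504 + 468 + 1080 + 320 + 546 + 480 + 1170 + 484 + 560 + 726 + 1200 + 847 + 1815 = 12960.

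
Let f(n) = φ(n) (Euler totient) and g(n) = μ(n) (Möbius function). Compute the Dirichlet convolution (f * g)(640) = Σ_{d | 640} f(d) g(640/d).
(φ * μ)(640) = 96

Divisors of 640: [1, 2, 4, 5, 8, 10, 16, 20, 32, 40, 64, 80, 128, 160, 320, 640]. For each d | 640:
  d = 1: φ(1) · μ(640/1) = 1 · 0 = 0
  d = 2: φ(2) · μ(640/2) = 1 · 0 = 0
  d = 4: φ(4) · μ(640/4) = 2 · 0 = 0
  d = 5: φ(5) · μ(640/5) = 4 · 0 = 0
  d = 8: φ(8) · μ(640/8) = 4 · 0 = 0
  d = 10: φ(10) · μ(640/10) = 4 · 0 = 0
  d = 16: φ(16) · μ(640/16) = 8 · 0 = 0
  d = 20: φ(20) · μ(640/20) = 8 · 0 = 0
  d = 32: φ(32) · μ(640/32) = 16 · 0 = 0
  d = 40: φ(40) · μ(640/40) = 16 · 0 = 0
  d = 64: φ(64) · μ(640/64) = 32 · 1 = 32
  d = 80: φ(80) · μ(640/80) = 32 · 0 = 0
  d = 128: φ(128) · μ(640/128) = 64 · -1 = -64
  d = 160: φ(160) · μ(640/160) = 64 · 0 = 0
  d = 320: φ(320) · μ(640/320) = 128 · -1 = -128
  d = 640: φ(640) · μ(640/640) = 256 · 1 = 256
Summing: (φ * μ)(640) = 0 + 0 + 0 + 0 + 0 + 0 + 0 + 0 + 0 + 0 + 32 + 0 + -64 + 0 + -128 + 256 = 96.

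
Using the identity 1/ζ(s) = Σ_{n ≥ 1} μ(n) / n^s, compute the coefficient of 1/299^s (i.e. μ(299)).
μ(299) = 1

Factor n = 299 = 13 · 23. μ(n) = 0 if any exponent ≥ 2 (not squarefree); otherwise μ(n) = (−1)^{ω(n)} where ω(n) is the number of distinct prime factors. Applying: μ(299) = 1.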